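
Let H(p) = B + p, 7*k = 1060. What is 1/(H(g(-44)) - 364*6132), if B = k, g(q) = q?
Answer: -7/15623584 ≈ -4.4804e-7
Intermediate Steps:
k = 1060/7 (k = (1/7)*1060 = 1060/7 ≈ 151.43)
B = 1060/7 ≈ 151.43
H(p) = 1060/7 + p
1/(H(g(-44)) - 364*6132) = 1/((1060/7 - 44) - 364*6132) = 1/(752/7 - 2232048) = 1/(-15623584/7) = -7/15623584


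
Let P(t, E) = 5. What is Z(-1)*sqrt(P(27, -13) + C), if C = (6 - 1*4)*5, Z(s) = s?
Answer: -sqrt(15) ≈ -3.8730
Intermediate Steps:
C = 10 (C = (6 - 4)*5 = 2*5 = 10)
Z(-1)*sqrt(P(27, -13) + C) = -sqrt(5 + 10) = -sqrt(15)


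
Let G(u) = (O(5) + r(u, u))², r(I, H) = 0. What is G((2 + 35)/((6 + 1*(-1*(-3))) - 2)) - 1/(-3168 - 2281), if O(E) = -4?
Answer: 87185/5449 ≈ 16.000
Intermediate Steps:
G(u) = 16 (G(u) = (-4 + 0)² = (-4)² = 16)
G((2 + 35)/((6 + 1*(-1*(-3))) - 2)) - 1/(-3168 - 2281) = 16 - 1/(-3168 - 2281) = 16 - 1/(-5449) = 16 - 1*(-1/5449) = 16 + 1/5449 = 87185/5449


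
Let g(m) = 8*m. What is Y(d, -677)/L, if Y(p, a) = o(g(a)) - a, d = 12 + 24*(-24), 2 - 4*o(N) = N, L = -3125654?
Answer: -239/367724 ≈ -0.00064994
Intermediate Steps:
o(N) = 1/2 - N/4
d = -564 (d = 12 - 576 = -564)
Y(p, a) = 1/2 - 3*a (Y(p, a) = (1/2 - 2*a) - a = 1/2 - 3*a)
Y(d, -677)/L = (1/2 - 3*(-677))/(-3125654) = (1/2 + 2031)*(-1/3125654) = (4063/2)*(-1/3125654) = -239/367724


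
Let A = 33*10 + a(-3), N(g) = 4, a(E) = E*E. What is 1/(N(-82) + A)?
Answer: 1/343 ≈ 0.0029155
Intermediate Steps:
a(E) = E²
A = 339 (A = 33*10 + (-3)² = 330 + 9 = 339)
1/(N(-82) + A) = 1/(4 + 339) = 1/343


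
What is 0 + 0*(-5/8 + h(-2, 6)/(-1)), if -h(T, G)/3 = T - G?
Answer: 0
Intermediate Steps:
h(T, G) = -3*T + 3*G (h(T, G) = -3*(T - G) = -3*T + 3*G)
0 + 0*(-5/8 + h(-2, 6)/(-1)) = 0 + 0*(-5/8 + (-3*(-2) + 3*6)/(-1)) = 0 + 0*(-5*⅛ + (6 + 18)*(-1)) = 0 + 0*(-5/8 + 24*(-1)) = 0 + 0*(-5/8 - 24) = 0 + 0*(-197/8) = 0 + 0 = 0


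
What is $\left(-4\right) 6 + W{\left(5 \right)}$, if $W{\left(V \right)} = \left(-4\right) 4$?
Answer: $-40$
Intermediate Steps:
$W{\left(V \right)} = -16$
$\left(-4\right) 6 + W{\left(5 \right)} = \left(-4\right) 6 - 16 = -24 - 16 = -40$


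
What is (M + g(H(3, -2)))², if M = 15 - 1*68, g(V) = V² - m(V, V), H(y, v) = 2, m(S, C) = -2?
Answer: 2209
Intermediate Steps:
g(V) = 2 + V² (g(V) = V² - 1*(-2) = V² + 2 = 2 + V²)
M = -53 (M = 15 - 68 = -53)
(M + g(H(3, -2)))² = (-53 + (2 + 2²))² = (-53 + (2 + 4))² = (-53 + 6)² = (-47)² = 2209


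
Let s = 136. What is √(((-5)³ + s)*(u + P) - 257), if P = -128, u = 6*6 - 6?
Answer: I*√1335 ≈ 36.538*I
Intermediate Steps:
u = 30 (u = 36 - 6 = 30)
√(((-5)³ + s)*(u + P) - 257) = √(((-5)³ + 136)*(30 - 128) - 257) = √((-125 + 136)*(-98) - 257) = √(11*(-98) - 257) = √(-1078 - 257) = √(-1335) = I*√1335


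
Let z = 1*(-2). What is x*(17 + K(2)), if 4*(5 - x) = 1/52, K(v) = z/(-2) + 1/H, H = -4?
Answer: 73769/832 ≈ 88.665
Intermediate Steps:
z = -2
K(v) = 3/4 (K(v) = -2/(-2) + 1/(-4) = -2*(-1/2) + 1*(-1/4) = 1 - 1/4 = 3/4)
x = 1039/208 (x = 5 - 1/4/52 = 5 - 1/4*1/52 = 5 - 1/208 = 1039/208 ≈ 4.9952)
x*(17 + K(2)) = 1039*(17 + 3/4)/208 = (1039/208)*(71/4) = 73769/832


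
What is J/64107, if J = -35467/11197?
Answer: -35467/717806079 ≈ -4.9410e-5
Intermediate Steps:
J = -35467/11197 ≈ -3.1675
J/64107 = -35467/11197/64107 = -35467/11197*1/64107 = -35467/717806079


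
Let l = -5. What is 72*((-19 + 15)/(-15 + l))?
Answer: 72/5 ≈ 14.400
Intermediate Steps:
72*((-19 + 15)/(-15 + l)) = 72*((-19 + 15)/(-15 - 5)) = 72*(-4/(-20)) = 72*(-4*(-1/20)) = 72*(1/5) = 72/5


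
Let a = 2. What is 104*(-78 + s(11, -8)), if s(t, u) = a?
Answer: -7904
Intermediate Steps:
s(t, u) = 2
104*(-78 + s(11, -8)) = 104*(-78 + 2) = 104*(-76) = -7904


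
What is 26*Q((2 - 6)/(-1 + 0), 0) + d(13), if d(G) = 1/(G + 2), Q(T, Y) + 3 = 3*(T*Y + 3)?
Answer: 2341/15 ≈ 156.07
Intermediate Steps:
Q(T, Y) = 6 + 3*T*Y (Q(T, Y) = -3 + 3*(T*Y + 3) = -3 + 3*(3 + T*Y) = -3 + (9 + 3*T*Y) = 6 + 3*T*Y)
d(G) = 1/(2 + G)
26*Q((2 - 6)/(-1 + 0), 0) + d(13) = 26*(6 + 3*((2 - 6)/(-1 + 0))*0) + 1/(2 + 13) = 26*(6 + 3*(-4/(-1))*0) + 1/15 = 26*(6 + 3*(-4*(-1))*0) + 1/15 = 26*(6 + 3*4*0) + 1/15 = 26*(6 + 0) + 1/15 = 26*6 + 1/15 = 156 + 1/15 = 2341/15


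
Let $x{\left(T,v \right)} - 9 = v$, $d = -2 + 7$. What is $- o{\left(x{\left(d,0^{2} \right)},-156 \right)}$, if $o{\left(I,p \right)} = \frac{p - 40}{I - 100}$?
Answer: $- \frac{28}{13} \approx -2.1538$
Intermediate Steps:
$d = 5$
$x{\left(T,v \right)} = 9 + v$
$o{\left(I,p \right)} = \frac{-40 + p}{-100 + I}$
$- o{\left(x{\left(d,0^{2} \right)},-156 \right)} = - \frac{-40 - 156}{-100 + \left(9 + 0^{2}\right)} = - \frac{-196}{-100 + \left(9 + 0\right)} = - \frac{-196}{-100 + 9} = - \frac{-196}{-91} = - \frac{\left(-1\right) \left(-196\right)}{91} = \left(-1\right) \frac{28}{13} = - \frac{28}{13}$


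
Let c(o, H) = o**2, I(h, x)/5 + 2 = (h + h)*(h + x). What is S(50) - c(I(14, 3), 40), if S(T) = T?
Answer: -5616850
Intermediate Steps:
I(h, x) = -10 + 10*h*(h + x) (I(h, x) = -10 + 5*((h + h)*(h + x)) = -10 + 5*((2*h)*(h + x)) = -10 + 5*(2*h*(h + x)) = -10 + 10*h*(h + x))
S(50) - c(I(14, 3), 40) = 50 - (-10 + 10*14**2 + 10*14*3)**2 = 50 - (-10 + 10*196 + 420)**2 = 50 - (-10 + 1960 + 420)**2 = 50 - 1*2370**2 = 50 - 1*5616900 = 50 - 5616900 = -5616850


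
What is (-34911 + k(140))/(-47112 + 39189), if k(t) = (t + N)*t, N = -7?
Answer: 16291/7923 ≈ 2.0562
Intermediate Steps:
k(t) = t*(-7 + t) (k(t) = (t - 7)*t = (-7 + t)*t = t*(-7 + t))
(-34911 + k(140))/(-47112 + 39189) = (-34911 + 140*(-7 + 140))/(-47112 + 39189) = (-34911 + 140*133)/(-7923) = (-34911 + 18620)*(-1/7923) = -16291*(-1/7923) = 16291/7923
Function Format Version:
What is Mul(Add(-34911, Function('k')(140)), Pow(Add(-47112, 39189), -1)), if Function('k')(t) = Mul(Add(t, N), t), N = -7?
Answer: Rational(16291, 7923) ≈ 2.0562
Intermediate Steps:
Function('k')(t) = Mul(t, Add(-7, t)) (Function('k')(t) = Mul(Add(t, -7), t) = Mul(Add(-7, t), t) = Mul(t, Add(-7, t)))
Mul(Add(-34911, Function('k')(140)), Pow(Add(-47112, 39189), -1)) = Mul(Add(-34911, Mul(140, Add(-7, 140))), Pow(Add(-47112, 39189), -1)) = Mul(Add(-34911, Mul(140, 133)), Pow(-7923, -1)) = Mul(Add(-34911, 18620), Rational(-1, 7923)) = Mul(-16291, Rational(-1, 7923)) = Rational(16291, 7923)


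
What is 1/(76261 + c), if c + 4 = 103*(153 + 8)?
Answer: 1/92840 ≈ 1.0771e-5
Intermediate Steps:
c = 16579 (c = -4 + 103*(153 + 8) = -4 + 103*161 = -4 + 16583 = 16579)
1/(76261 + c) = 1/(76261 + 16579) = 1/92840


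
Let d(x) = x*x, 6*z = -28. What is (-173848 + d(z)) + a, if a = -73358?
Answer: -2224658/9 ≈ -2.4718e+5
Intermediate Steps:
z = -14/3 (z = (⅙)*(-28) = -14/3 ≈ -4.6667)
d(x) = x²
(-173848 + d(z)) + a = (-173848 + (-14/3)²) - 73358 = (-173848 + 196/9) - 73358 = -1564436/9 - 73358 = -2224658/9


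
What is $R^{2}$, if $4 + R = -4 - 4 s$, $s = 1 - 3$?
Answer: $0$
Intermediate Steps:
$s = -2$ ($s = 1 - 3 = -2$)
$R = 0$ ($R = -4 - -4 = -4 + \left(-4 + 8\right) = -4 + 4 = 0$)
$R^{2} = 0^{2} = 0$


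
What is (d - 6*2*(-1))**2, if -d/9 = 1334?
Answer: 143856036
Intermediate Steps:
d = -12006 (d = -9*1334 = -12006)
(d - 6*2*(-1))**2 = (-12006 - 6*2*(-1))**2 = (-12006 - 12*(-1))**2 = (-12006 + 12)**2 = (-11994)**2 = 143856036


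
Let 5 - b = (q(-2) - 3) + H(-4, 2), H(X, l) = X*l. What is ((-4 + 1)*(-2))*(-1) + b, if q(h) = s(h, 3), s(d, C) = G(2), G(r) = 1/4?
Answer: 39/4 ≈ 9.7500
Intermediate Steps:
G(r) = 1/4
s(d, C) = 1/4
q(h) = 1/4
b = 63/4 (b = 5 - ((1/4 - 3) - 4*2) = 5 - (-11/4 - 8) = 5 - 1*(-43/4) = 5 + 43/4 = 63/4 ≈ 15.750)
((-4 + 1)*(-2))*(-1) + b = ((-4 + 1)*(-2))*(-1) + 63/4 = -3*(-2)*(-1) + 63/4 = 6*(-1) + 63/4 = -6 + 63/4 = 39/4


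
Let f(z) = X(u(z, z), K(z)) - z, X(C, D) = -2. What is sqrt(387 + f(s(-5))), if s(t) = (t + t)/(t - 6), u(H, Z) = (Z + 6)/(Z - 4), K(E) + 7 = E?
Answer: 65*sqrt(11)/11 ≈ 19.598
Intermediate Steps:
K(E) = -7 + E
u(H, Z) = (6 + Z)/(-4 + Z)
s(t) = 2*t/(-6 + t) (s(t) = (2*t)/(-6 + t) = 2*t/(-6 + t))
f(z) = -2 - z
sqrt(387 + f(s(-5))) = sqrt(387 + (-2 - 2*(-5)/(-6 - 5))) = sqrt(387 + (-2 - 2*(-5)/(-11))) = sqrt(387 + (-2 - 2*(-5)*(-1)/11)) = sqrt(387 + (-2 - 1*10/11)) = sqrt(387 + (-2 - 10/11)) = sqrt(387 - 32/11) = sqrt(4225/11) = 65*sqrt(11)/11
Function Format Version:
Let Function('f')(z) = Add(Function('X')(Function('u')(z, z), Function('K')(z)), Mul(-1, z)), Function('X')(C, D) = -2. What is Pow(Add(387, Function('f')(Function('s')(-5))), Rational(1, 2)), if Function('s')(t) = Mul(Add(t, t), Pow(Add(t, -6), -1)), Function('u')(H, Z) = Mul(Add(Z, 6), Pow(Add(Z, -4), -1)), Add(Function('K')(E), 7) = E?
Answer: Mul(Rational(65, 11), Pow(11, Rational(1, 2))) ≈ 19.598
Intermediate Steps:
Function('K')(E) = Add(-7, E)
Function('u')(H, Z) = Mul(Pow(Add(-4, Z), -1), Add(6, Z)) (Function('u')(H, Z) = Mul(Add(6, Z), Pow(Add(-4, Z), -1)) = Mul(Pow(Add(-4, Z), -1), Add(6, Z)))
Function('s')(t) = Mul(2, t, Pow(Add(-6, t), -1)) (Function('s')(t) = Mul(Mul(2, t), Pow(Add(-6, t), -1)) = Mul(2, t, Pow(Add(-6, t), -1)))
Function('f')(z) = Add(-2, Mul(-1, z))
Pow(Add(387, Function('f')(Function('s')(-5))), Rational(1, 2)) = Pow(Add(387, Add(-2, Mul(-1, Mul(2, -5, Pow(Add(-6, -5), -1))))), Rational(1, 2)) = Pow(Add(387, Add(-2, Mul(-1, Mul(2, -5, Pow(-11, -1))))), Rational(1, 2)) = Pow(Add(387, Add(-2, Mul(-1, Mul(2, -5, Rational(-1, 11))))), Rational(1, 2)) = Pow(Add(387, Add(-2, Mul(-1, Rational(10, 11)))), Rational(1, 2)) = Pow(Add(387, Add(-2, Rational(-10, 11))), Rational(1, 2)) = Pow(Add(387, Rational(-32, 11)), Rational(1, 2)) = Pow(Rational(4225, 11), Rational(1, 2)) = Mul(Rational(65, 11), Pow(11, Rational(1, 2)))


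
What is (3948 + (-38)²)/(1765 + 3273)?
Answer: 2696/2519 ≈ 1.0703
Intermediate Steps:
(3948 + (-38)²)/(1765 + 3273) = (3948 + 1444)/5038 = 5392*(1/5038) = 2696/2519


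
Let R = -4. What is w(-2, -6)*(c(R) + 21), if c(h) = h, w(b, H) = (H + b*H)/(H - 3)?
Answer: -34/3 ≈ -11.333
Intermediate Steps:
w(b, H) = (H + H*b)/(-3 + H)
w(-2, -6)*(c(R) + 21) = (-6*(1 - 2)/(-3 - 6))*(-4 + 21) = -6*(-1)/(-9)*17 = -6*(-1/9)*(-1)*17 = -2/3*17 = -34/3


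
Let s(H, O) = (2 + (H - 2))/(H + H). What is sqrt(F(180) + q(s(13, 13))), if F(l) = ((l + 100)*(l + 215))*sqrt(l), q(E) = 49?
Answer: sqrt(49 + 663600*sqrt(5)) ≈ 1218.2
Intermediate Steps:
s(H, O) = 1/2 (s(H, O) = (2 + (-2 + H))/((2*H)) = H*(1/(2*H)) = 1/2)
F(l) = sqrt(l)*(100 + l)*(215 + l) (F(l) = ((100 + l)*(215 + l))*sqrt(l) = sqrt(l)*(100 + l)*(215 + l))
sqrt(F(180) + q(s(13, 13))) = sqrt(sqrt(180)*(21500 + 180**2 + 315*180) + 49) = sqrt((6*sqrt(5))*(21500 + 32400 + 56700) + 49) = sqrt((6*sqrt(5))*110600 + 49) = sqrt(663600*sqrt(5) + 49) = sqrt(49 + 663600*sqrt(5))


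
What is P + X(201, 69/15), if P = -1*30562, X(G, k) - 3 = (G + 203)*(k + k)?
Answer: -134211/5 ≈ -26842.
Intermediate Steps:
X(G, k) = 3 + 2*k*(203 + G) (X(G, k) = 3 + (G + 203)*(k + k) = 3 + (203 + G)*(2*k) = 3 + 2*k*(203 + G))
P = -30562
P + X(201, 69/15) = -30562 + (3 + 406*(69/15) + 2*201*(69/15)) = -30562 + (3 + 406*(69*(1/15)) + 2*201*(69*(1/15))) = -30562 + (3 + 406*(23/5) + 2*201*(23/5)) = -30562 + (3 + 9338/5 + 9246/5) = -30562 + 18599/5 = -134211/5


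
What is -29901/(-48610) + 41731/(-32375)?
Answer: -212099807/314749750 ≈ -0.67387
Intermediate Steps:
-29901/(-48610) + 41731/(-32375) = -29901*(-1/48610) + 41731*(-1/32375) = 29901/48610 - 41731/32375 = -212099807/314749750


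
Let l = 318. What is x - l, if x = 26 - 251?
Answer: -543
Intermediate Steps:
x = -225
x - l = -225 - 1*318 = -225 - 318 = -543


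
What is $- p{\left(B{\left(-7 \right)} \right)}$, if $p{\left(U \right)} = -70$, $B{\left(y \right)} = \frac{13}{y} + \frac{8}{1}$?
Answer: $70$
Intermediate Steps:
$B{\left(y \right)} = 8 + \frac{13}{y}$ ($B{\left(y \right)} = \frac{13}{y} + 8 \cdot 1 = \frac{13}{y} + 8 = 8 + \frac{13}{y}$)
$- p{\left(B{\left(-7 \right)} \right)} = \left(-1\right) \left(-70\right) = 70$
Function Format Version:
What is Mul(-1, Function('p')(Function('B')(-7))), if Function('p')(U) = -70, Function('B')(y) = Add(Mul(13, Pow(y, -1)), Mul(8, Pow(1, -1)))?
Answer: 70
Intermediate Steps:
Function('B')(y) = Add(8, Mul(13, Pow(y, -1))) (Function('B')(y) = Add(Mul(13, Pow(y, -1)), Mul(8, 1)) = Add(Mul(13, Pow(y, -1)), 8) = Add(8, Mul(13, Pow(y, -1))))
Mul(-1, Function('p')(Function('B')(-7))) = Mul(-1, -70) = 70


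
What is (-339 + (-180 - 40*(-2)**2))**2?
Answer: 461041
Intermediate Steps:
(-339 + (-180 - 40*(-2)**2))**2 = (-339 + (-180 - 40*4))**2 = (-339 + (-180 - 160))**2 = (-339 - 340)**2 = (-679)**2 = 461041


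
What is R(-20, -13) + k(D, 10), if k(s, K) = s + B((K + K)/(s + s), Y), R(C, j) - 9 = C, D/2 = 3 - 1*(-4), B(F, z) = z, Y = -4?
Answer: -1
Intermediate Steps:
D = 14 (D = 2*(3 - 1*(-4)) = 2*(3 + 4) = 2*7 = 14)
R(C, j) = 9 + C
k(s, K) = -4 + s (k(s, K) = s - 4 = -4 + s)
R(-20, -13) + k(D, 10) = (9 - 20) + (-4 + 14) = -11 + 10 = -1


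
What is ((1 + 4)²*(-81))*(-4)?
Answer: 8100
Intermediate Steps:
((1 + 4)²*(-81))*(-4) = (5²*(-81))*(-4) = (25*(-81))*(-4) = -2025*(-4) = 8100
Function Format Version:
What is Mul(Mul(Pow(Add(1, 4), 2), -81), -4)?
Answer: 8100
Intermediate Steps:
Mul(Mul(Pow(Add(1, 4), 2), -81), -4) = Mul(Mul(Pow(5, 2), -81), -4) = Mul(Mul(25, -81), -4) = Mul(-2025, -4) = 8100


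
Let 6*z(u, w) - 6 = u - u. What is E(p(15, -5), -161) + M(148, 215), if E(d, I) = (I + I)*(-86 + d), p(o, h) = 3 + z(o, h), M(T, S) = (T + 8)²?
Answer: 50740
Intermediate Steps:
z(u, w) = 1 (z(u, w) = 1 + (u - u)/6 = 1 + (⅙)*0 = 1 + 0 = 1)
M(T, S) = (8 + T)²
p(o, h) = 4 (p(o, h) = 3 + 1 = 4)
E(d, I) = 2*I*(-86 + d) (E(d, I) = (2*I)*(-86 + d) = 2*I*(-86 + d))
E(p(15, -5), -161) + M(148, 215) = 2*(-161)*(-86 + 4) + (8 + 148)² = 2*(-161)*(-82) + 156² = 26404 + 24336 = 50740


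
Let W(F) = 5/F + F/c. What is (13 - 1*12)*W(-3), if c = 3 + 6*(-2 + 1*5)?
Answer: -38/21 ≈ -1.8095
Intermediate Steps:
c = 21 (c = 3 + 6*(-2 + 5) = 3 + 6*3 = 3 + 18 = 21)
W(F) = 5/F + F/21
(13 - 1*12)*W(-3) = (13 - 1*12)*(5/(-3) + (1/21)*(-3)) = (13 - 12)*(5*(-1/3) - 1/7) = 1*(-5/3 - 1/7) = 1*(-38/21) = -38/21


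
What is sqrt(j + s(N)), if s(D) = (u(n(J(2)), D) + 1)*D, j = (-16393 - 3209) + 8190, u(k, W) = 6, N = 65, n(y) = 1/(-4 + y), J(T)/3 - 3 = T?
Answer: I*sqrt(10957) ≈ 104.68*I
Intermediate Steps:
J(T) = 9 + 3*T
j = -11412 (j = -19602 + 8190 = -11412)
s(D) = 7*D (s(D) = (6 + 1)*D = 7*D)
sqrt(j + s(N)) = sqrt(-11412 + 7*65) = sqrt(-11412 + 455) = sqrt(-10957) = I*sqrt(10957)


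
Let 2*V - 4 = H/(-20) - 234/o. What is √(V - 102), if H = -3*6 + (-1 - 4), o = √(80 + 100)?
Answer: √(-39770 - 1560*√5)/20 ≈ 10.399*I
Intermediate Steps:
o = 6*√5 (o = √180 = 6*√5 ≈ 13.416)
H = -23 (H = -18 - 5 = -23)
V = 103/40 - 39*√5/10 (V = 2 + (-23/(-20) - 234*√5/30)/2 = 2 + (-23*(-1/20) - 39*√5/5)/2 = 2 + (23/20 - 39*√5/5)/2 = 2 + (23/40 - 39*√5/10) = 103/40 - 39*√5/10 ≈ -6.1457)
√(V - 102) = √((103/40 - 39*√5/10) - 102) = √(-3977/40 - 39*√5/10)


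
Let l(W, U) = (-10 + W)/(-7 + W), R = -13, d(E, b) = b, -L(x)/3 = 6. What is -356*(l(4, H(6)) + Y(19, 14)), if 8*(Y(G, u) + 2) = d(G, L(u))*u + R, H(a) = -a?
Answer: 23585/2 ≈ 11793.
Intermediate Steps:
L(x) = -18 (L(x) = -3*6 = -18)
l(W, U) = (-10 + W)/(-7 + W)
Y(G, u) = -29/8 - 9*u/4 (Y(G, u) = -2 + (-18*u - 13)/8 = -2 + (-13 - 18*u)/8 = -2 + (-13/8 - 9*u/4) = -29/8 - 9*u/4)
-356*(l(4, H(6)) + Y(19, 14)) = -356*((-10 + 4)/(-7 + 4) + (-29/8 - 9/4*14)) = -356*(-6/(-3) + (-29/8 - 63/2)) = -356*(-⅓*(-6) - 281/8) = -356*(2 - 281/8) = -356*(-265/8) = 23585/2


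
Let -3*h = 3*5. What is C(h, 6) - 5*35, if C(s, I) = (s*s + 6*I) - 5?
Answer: -119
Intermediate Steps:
h = -5 ≈ -5.0000
C(s, I) = -5 + s² + 6*I (C(s, I) = (s² + 6*I) - 5 = -5 + s² + 6*I)
C(h, 6) - 5*35 = (-5 + (-5)² + 6*6) - 5*35 = (-5 + 25 + 36) - 175 = 56 - 175 = -119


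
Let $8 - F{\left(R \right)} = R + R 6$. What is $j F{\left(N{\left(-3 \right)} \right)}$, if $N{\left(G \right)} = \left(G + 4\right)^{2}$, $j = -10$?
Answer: $-10$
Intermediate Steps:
$N{\left(G \right)} = \left(4 + G\right)^{2}$
$F{\left(R \right)} = 8 - 7 R$ ($F{\left(R \right)} = 8 - \left(R + R 6\right) = 8 - \left(R + 6 R\right) = 8 - 7 R$)
$j F{\left(N{\left(-3 \right)} \right)} = - 10 \left(8 - 7 \left(4 - 3\right)^{2}\right) = - 10 \left(8 - 7 \cdot 1^{2}\right) = - 10 \left(8 - 7\right) = \left(-10\right) 1 = -10$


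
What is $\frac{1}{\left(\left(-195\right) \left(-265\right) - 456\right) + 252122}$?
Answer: $\frac{1}{303341} \approx 3.2966 \cdot 10^{-6}$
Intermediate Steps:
$\frac{1}{\left(\left(-195\right) \left(-265\right) - 456\right) + 252122} = \frac{1}{\left(51675 - 456\right) + 252122} = \frac{1}{51219 + 252122} = \frac{1}{303341}$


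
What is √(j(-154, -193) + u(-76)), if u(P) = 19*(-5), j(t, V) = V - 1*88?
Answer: 2*I*√94 ≈ 19.391*I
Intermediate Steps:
j(t, V) = -88 + V (j(t, V) = V - 88 = -88 + V)
u(P) = -95
√(j(-154, -193) + u(-76)) = √((-88 - 193) - 95) = √(-281 - 95) = √(-376) = 2*I*√94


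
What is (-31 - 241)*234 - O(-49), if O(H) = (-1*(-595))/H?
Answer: -445451/7 ≈ -63636.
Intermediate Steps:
O(H) = 595/H
(-31 - 241)*234 - O(-49) = (-31 - 241)*234 - 595/(-49) = -272*234 - 595*(-1)/49 = -63648 - 1*(-85/7) = -63648 + 85/7 = -445451/7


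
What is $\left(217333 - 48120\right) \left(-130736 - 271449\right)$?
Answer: $-68054930405$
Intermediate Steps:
$\left(217333 - 48120\right) \left(-130736 - 271449\right) = \left(217333 - 48120\right) \left(-402185\right) = 169213 \left(-402185\right) = -68054930405$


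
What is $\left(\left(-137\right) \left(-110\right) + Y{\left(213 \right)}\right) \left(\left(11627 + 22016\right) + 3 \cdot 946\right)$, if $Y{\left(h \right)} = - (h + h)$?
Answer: $534227764$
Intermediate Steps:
$Y{\left(h \right)} = - 2 h$
$\left(\left(-137\right) \left(-110\right) + Y{\left(213 \right)}\right) \left(\left(11627 + 22016\right) + 3 \cdot 946\right) = \left(\left(-137\right) \left(-110\right) - 426\right) \left(\left(11627 + 22016\right) + 3 \cdot 946\right) = \left(15070 - 426\right) \left(33643 + 2838\right) = 14644 \cdot 36481 = 534227764$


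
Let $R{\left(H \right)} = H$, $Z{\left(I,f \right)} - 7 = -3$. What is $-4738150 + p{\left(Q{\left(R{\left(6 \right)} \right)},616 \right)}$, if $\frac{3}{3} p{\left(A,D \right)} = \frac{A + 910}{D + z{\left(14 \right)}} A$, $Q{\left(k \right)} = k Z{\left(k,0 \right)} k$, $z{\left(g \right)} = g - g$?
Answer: $- \frac{364818578}{77} \approx -4.7379 \cdot 10^{6}$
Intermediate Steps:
$Z{\left(I,f \right)} = 4$ ($Z{\left(I,f \right)} = 7 - 3 = 4$)
$z{\left(g \right)} = 0$
$Q{\left(k \right)} = 4 k^{2}$ ($Q{\left(k \right)} = k 4 k = 4 k k = 4 k^{2}$)
$p{\left(A,D \right)} = \frac{A \left(910 + A\right)}{D}$ ($p{\left(A,D \right)} = \frac{A + 910}{D + 0} A = \frac{910 + A}{D} A = \frac{A \left(910 + A\right)}{D}$)
$-4738150 + p{\left(Q{\left(R{\left(6 \right)} \right)},616 \right)} = -4738150 + \frac{4 \cdot 6^{2} \left(910 + 4 \cdot 6^{2}\right)}{616} = -4738150 + 4 \cdot 36 \cdot \frac{1}{616} \left(910 + 4 \cdot 36\right) = -4738150 + 144 \cdot \frac{1}{616} \left(910 + 144\right) = -4738150 + 144 \cdot \frac{1}{616} \cdot 1054 = -4738150 + \frac{18972}{77} = - \frac{364818578}{77}$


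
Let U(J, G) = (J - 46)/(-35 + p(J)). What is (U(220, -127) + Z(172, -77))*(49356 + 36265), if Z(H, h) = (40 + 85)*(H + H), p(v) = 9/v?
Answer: 28312700201120/7691 ≈ 3.6813e+9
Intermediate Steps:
U(J, G) = (-46 + J)/(-35 + 9/J) (U(J, G) = (J - 46)/(-35 + 9/J) = (-46 + J)/(-35 + 9/J))
Z(H, h) = 250*H (Z(H, h) = 125*(2*H) = 250*H)
(U(220, -127) + Z(172, -77))*(49356 + 36265) = (220*(46 - 1*220)/(-9 + 35*220) + 250*172)*(49356 + 36265) = (220*(46 - 220)/(-9 + 7700) + 43000)*85621 = (220*(-174)/7691 + 43000)*85621 = (220*(1/7691)*(-174) + 43000)*85621 = (-38280/7691 + 43000)*85621 = (330674720/7691)*85621 = 28312700201120/7691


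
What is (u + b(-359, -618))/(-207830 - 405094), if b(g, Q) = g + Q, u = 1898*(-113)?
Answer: 71817/204308 ≈ 0.35151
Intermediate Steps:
u = -214474
b(g, Q) = Q + g
(u + b(-359, -618))/(-207830 - 405094) = (-214474 + (-618 - 359))/(-207830 - 405094) = (-214474 - 977)/(-612924) = -215451*(-1/612924) = 71817/204308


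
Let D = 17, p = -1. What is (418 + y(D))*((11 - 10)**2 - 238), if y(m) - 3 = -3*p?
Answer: -100488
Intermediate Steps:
y(m) = 6 (y(m) = 3 - 3*(-1) = 3 + 3 = 6)
(418 + y(D))*((11 - 10)**2 - 238) = (418 + 6)*((11 - 10)**2 - 238) = 424*(1**2 - 238) = 424*(1 - 238) = 424*(-237) = -100488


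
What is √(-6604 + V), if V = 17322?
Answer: √10718 ≈ 103.53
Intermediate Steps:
√(-6604 + V) = √(-6604 + 17322) = √10718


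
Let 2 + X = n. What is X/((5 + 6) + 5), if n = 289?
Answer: 287/16 ≈ 17.938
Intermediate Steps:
X = 287 (X = -2 + 289 = 287)
X/((5 + 6) + 5) = 287/((5 + 6) + 5) = 287/(11 + 5) = 287/16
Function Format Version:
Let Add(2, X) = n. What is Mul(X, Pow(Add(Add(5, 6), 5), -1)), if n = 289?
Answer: Rational(287, 16) ≈ 17.938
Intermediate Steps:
X = 287 (X = Add(-2, 289) = 287)
Mul(X, Pow(Add(Add(5, 6), 5), -1)) = Mul(287, Pow(Add(Add(5, 6), 5), -1)) = Mul(287, Pow(Add(11, 5), -1)) = Mul(287, Pow(16, -1)) = Mul(287, Rational(1, 16)) = Rational(287, 16)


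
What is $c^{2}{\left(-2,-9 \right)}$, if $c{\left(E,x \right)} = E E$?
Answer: $16$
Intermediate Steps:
$c{\left(E,x \right)} = E^{2}$
$c^{2}{\left(-2,-9 \right)} = \left(\left(-2\right)^{2}\right)^{2} = 4^{2} = 16$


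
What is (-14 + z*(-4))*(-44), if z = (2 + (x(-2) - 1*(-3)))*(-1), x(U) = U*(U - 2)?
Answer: -1672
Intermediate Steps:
x(U) = U*(-2 + U)
z = -13 (z = (2 + (-2*(-2 - 2) - 1*(-3)))*(-1) = (2 + (-2*(-4) + 3))*(-1) = (2 + (8 + 3))*(-1) = (2 + 11)*(-1) = 13*(-1) = -13)
(-14 + z*(-4))*(-44) = (-14 - 13*(-4))*(-44) = (-14 + 52)*(-44) = 38*(-44) = -1672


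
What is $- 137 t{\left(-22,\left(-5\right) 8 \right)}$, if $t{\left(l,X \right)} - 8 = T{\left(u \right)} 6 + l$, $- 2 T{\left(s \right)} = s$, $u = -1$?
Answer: $1507$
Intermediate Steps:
$T{\left(s \right)} = - \frac{s}{2}$
$t{\left(l,X \right)} = 11 + l$ ($t{\left(l,X \right)} = 8 + \left(\left(- \frac{1}{2}\right) \left(-1\right) 6 + l\right) = 8 + \left(\frac{1}{2} \cdot 6 + l\right) = 8 + \left(3 + l\right) = 11 + l$)
$- 137 t{\left(-22,\left(-5\right) 8 \right)} = - 137 \left(11 - 22\right) = \left(-137\right) \left(-11\right) = 1507$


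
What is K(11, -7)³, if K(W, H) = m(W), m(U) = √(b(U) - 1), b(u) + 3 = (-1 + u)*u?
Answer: 106*√106 ≈ 1091.3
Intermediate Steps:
b(u) = -3 + u*(-1 + u) (b(u) = -3 + (-1 + u)*u = -3 + u*(-1 + u))
m(U) = √(-4 + U² - U) (m(U) = √((-3 + U² - U) - 1) = √(-4 + U² - U))
K(W, H) = √(-4 + W² - W)
K(11, -7)³ = (√(-4 + 11² - 1*11))³ = (√(-4 + 121 - 11))³ = (√106)³ = 106*√106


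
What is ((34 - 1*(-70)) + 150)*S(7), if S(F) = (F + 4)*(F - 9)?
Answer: -5588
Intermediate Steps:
S(F) = (-9 + F)*(4 + F) (S(F) = (4 + F)*(-9 + F) = (-9 + F)*(4 + F))
((34 - 1*(-70)) + 150)*S(7) = ((34 - 1*(-70)) + 150)*(-36 + 7² - 5*7) = ((34 + 70) + 150)*(-36 + 49 - 35) = (104 + 150)*(-22) = 254*(-22) = -5588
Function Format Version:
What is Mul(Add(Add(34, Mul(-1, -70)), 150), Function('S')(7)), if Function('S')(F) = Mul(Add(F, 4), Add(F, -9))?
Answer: -5588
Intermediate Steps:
Function('S')(F) = Mul(Add(-9, F), Add(4, F)) (Function('S')(F) = Mul(Add(4, F), Add(-9, F)) = Mul(Add(-9, F), Add(4, F)))
Mul(Add(Add(34, Mul(-1, -70)), 150), Function('S')(7)) = Mul(Add(Add(34, Mul(-1, -70)), 150), Add(-36, Pow(7, 2), Mul(-5, 7))) = Mul(Add(Add(34, 70), 150), Add(-36, 49, -35)) = Mul(Add(104, 150), -22) = Mul(254, -22) = -5588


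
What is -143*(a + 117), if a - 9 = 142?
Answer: -38324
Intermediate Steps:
a = 151 (a = 9 + 142 = 151)
-143*(a + 117) = -143*(151 + 117) = -143*268 = -38324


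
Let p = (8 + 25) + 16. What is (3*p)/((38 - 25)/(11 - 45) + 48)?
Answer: 4998/1619 ≈ 3.0871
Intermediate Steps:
p = 49 (p = 33 + 16 = 49)
(3*p)/((38 - 25)/(11 - 45) + 48) = (3*49)/((38 - 25)/(11 - 45) + 48) = 147/(13/(-34) + 48) = 147/(13*(-1/34) + 48) = 147/(-13/34 + 48) = 147/(1619/34) = 147*(34/1619) = 4998/1619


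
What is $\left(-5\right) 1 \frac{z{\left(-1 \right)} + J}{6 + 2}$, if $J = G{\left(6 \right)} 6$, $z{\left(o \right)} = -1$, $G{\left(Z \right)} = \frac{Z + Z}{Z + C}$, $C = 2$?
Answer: $-5$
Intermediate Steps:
$G{\left(Z \right)} = \frac{2 Z}{2 + Z}$ ($G{\left(Z \right)} = \frac{Z + Z}{Z + 2} = \frac{2 Z}{2 + Z}$)
$J = 9$ ($J = 2 \cdot 6 \frac{1}{2 + 6} \cdot 6 = 2 \cdot 6 \cdot \frac{1}{8} \cdot 6 = \frac{3}{2} \cdot 6 = 9$)
$\left(-5\right) 1 \frac{z{\left(-1 \right)} + J}{6 + 2} = \left(-5\right) 1 \frac{-1 + 9}{6 + 2} = - 5 \cdot \frac{8}{8} = - 5 \cdot 8 \cdot \frac{1}{8} = \left(-5\right) 1 = -5$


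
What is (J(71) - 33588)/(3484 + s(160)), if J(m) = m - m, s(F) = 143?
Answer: -3732/403 ≈ -9.2605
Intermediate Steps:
J(m) = 0
(J(71) - 33588)/(3484 + s(160)) = (0 - 33588)/(3484 + 143) = -33588/3627 = -33588*1/3627 = -3732/403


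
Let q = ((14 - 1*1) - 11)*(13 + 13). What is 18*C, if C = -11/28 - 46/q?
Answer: -4185/182 ≈ -22.995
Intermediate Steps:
q = 52 (q = ((14 - 1) - 11)*26 = (13 - 11)*26 = 2*26 = 52)
C = -465/364 (C = -11/28 - 46/52 = -11*1/28 - 46*1/52 = -11/28 - 23/26 = -465/364 ≈ -1.2775)
18*C = 18*(-465/364) = -4185/182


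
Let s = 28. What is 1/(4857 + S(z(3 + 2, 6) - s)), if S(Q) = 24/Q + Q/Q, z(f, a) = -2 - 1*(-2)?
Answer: 7/34000 ≈ 0.00020588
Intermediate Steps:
z(f, a) = 0 (z(f, a) = -2 + 2 = 0)
S(Q) = 1 + 24/Q (S(Q) = 24/Q + 1 = 1 + 24/Q)
1/(4857 + S(z(3 + 2, 6) - s)) = 1/(4857 + (24 + (0 - 1*28))/(0 - 1*28)) = 1/(4857 + (24 + (0 - 28))/(0 - 28)) = 1/(4857 + (24 - 28)/(-28)) = 1/(4857 - 1/28*(-4)) = 1/(4857 + 1/7) = 1/(34000/7) = 7/34000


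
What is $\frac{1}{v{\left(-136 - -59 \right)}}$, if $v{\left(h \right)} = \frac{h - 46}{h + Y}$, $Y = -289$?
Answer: $\frac{122}{41} \approx 2.9756$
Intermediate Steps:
$v{\left(h \right)} = \frac{-46 + h}{-289 + h}$ ($v{\left(h \right)} = \frac{h - 46}{h - 289} = \frac{-46 + h}{-289 + h}$)
$\frac{1}{v{\left(-136 - -59 \right)}} = \frac{1}{\frac{1}{-289 - 77} \left(-46 - 77\right)} = \frac{1}{\frac{1}{-366} \left(-123\right)} = \frac{1}{\left(- \frac{1}{366}\right) \left(-123\right)} = \frac{1}{\frac{41}{122}} = \frac{122}{41}$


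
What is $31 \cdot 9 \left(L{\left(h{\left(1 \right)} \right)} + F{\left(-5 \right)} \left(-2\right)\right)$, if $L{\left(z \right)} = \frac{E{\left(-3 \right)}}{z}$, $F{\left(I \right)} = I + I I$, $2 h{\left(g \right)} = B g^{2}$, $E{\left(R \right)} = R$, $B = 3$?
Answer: $-11718$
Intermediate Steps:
$h{\left(g \right)} = \frac{3 g^{2}}{2}$
$F{\left(I \right)} = I + I^{2}$
$L{\left(z \right)} = - \frac{3}{z}$
$31 \cdot 9 \left(L{\left(h{\left(1 \right)} \right)} + F{\left(-5 \right)} \left(-2\right)\right) = 31 \cdot 9 \left(- \frac{3}{\frac{3}{2} \cdot 1^{2}} + - 5 \left(1 - 5\right) \left(-2\right)\right) = 279 \left(- \frac{3}{\frac{3}{2} \cdot 1} + \left(-5\right) \left(-4\right) \left(-2\right)\right) = 279 \left(- \frac{3}{\frac{3}{2}} + 20 \left(-2\right)\right) = 279 \left(\left(-3\right) \frac{2}{3} - 40\right) = 279 \left(-2 - 40\right) = 279 \left(-42\right) = -11718$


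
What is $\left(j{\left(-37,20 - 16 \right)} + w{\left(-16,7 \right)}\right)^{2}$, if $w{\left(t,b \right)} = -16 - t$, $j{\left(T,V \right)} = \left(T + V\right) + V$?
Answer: $841$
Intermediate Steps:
$j{\left(T,V \right)} = T + 2 V$
$\left(j{\left(-37,20 - 16 \right)} + w{\left(-16,7 \right)}\right)^{2} = \left(\left(-37 + 2 \left(20 - 16\right)\right) - 0\right)^{2} = \left(\left(-37 + 2 \cdot 4\right) + \left(-16 + 16\right)\right)^{2} = \left(\left(-37 + 8\right) + 0\right)^{2} = \left(-29 + 0\right)^{2} = \left(-29\right)^{2} = 841$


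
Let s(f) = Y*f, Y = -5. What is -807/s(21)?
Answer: 269/35 ≈ 7.6857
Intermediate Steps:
s(f) = -5*f
-807/s(21) = -807/((-5*21)) = -807/(-105) = -807*(-1/105) = 269/35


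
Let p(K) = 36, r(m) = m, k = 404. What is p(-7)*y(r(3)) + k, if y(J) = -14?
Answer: -100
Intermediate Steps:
p(-7)*y(r(3)) + k = 36*(-14) + 404 = -504 + 404 = -100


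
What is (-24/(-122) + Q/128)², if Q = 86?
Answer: 11498881/15241216 ≈ 0.75446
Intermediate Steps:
(-24/(-122) + Q/128)² = (-24/(-122) + 86/128)² = (-24*(-1/122) + 86*(1/128))² = (12/61 + 43/64)² = (3391/3904)² = 11498881/15241216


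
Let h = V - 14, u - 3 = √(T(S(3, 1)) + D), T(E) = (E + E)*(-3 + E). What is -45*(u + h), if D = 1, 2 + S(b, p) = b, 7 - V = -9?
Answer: -225 - 45*I*√3 ≈ -225.0 - 77.942*I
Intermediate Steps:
V = 16 (V = 7 - 1*(-9) = 7 + 9 = 16)
S(b, p) = -2 + b
T(E) = 2*E*(-3 + E) (T(E) = (2*E)*(-3 + E) = 2*E*(-3 + E))
u = 3 + I*√3 (u = 3 + √(2*(-2 + 3)*(-3 + (-2 + 3)) + 1) = 3 + √(2*1*(-3 + 1) + 1) = 3 + √(2*1*(-2) + 1) = 3 + √(-4 + 1) = 3 + √(-3) = 3 + I*√3 ≈ 3.0 + 1.732*I)
h = 2 (h = 16 - 14 = 2)
-45*(u + h) = -45*((3 + I*√3) + 2) = -45*(5 + I*√3) = -225 - 45*I*√3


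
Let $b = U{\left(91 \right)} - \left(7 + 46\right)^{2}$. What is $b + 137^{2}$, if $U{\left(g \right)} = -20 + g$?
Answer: $16031$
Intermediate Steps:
$b = -2738$ ($b = \left(-20 + 91\right) - \left(7 + 46\right)^{2} = 71 - 53^{2} = 71 - 2809 = -2738$)
$b + 137^{2} = -2738 + 137^{2} = -2738 + 18769 = 16031$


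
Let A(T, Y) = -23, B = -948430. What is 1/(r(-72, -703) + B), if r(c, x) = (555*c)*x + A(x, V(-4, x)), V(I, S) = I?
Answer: 1/27143427 ≈ 3.6841e-8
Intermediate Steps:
r(c, x) = -23 + 555*c*x (r(c, x) = (555*c)*x - 23 = 555*c*x - 23 = -23 + 555*c*x)
1/(r(-72, -703) + B) = 1/((-23 + 555*(-72)*(-703)) - 948430) = 1/((-23 + 28091880) - 948430) = 1/(28091857 - 948430) = 1/27143427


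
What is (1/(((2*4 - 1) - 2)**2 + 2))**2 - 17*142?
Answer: -1759805/729 ≈ -2414.0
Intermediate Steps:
(1/(((2*4 - 1) - 2)**2 + 2))**2 - 17*142 = (1/(((8 - 1) - 2)**2 + 2))**2 - 2414 = (1/((7 - 2)**2 + 2))**2 - 2414 = (1/(5**2 + 2))**2 - 2414 = (1/(25 + 2))**2 - 2414 = (1/27)**2 - 2414 = 1/729 - 2414 = -1759805/729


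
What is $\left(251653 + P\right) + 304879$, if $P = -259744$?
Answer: $296788$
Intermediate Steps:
$\left(251653 + P\right) + 304879 = \left(251653 - 259744\right) + 304879 = -8091 + 304879 = 296788$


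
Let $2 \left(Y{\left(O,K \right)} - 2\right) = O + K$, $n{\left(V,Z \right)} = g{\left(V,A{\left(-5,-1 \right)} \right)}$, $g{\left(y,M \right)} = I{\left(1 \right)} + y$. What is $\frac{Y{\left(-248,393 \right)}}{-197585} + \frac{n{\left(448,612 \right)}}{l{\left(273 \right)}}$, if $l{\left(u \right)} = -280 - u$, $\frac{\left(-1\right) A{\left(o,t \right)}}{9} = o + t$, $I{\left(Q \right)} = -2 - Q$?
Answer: $- \frac{175933047}{218529010} \approx -0.80508$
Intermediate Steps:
$A{\left(o,t \right)} = - 9 o - 9 t$ ($A{\left(o,t \right)} = - 9 \left(o + t\right) = - 9 o - 9 t$)
$g{\left(y,M \right)} = -3 + y$ ($g{\left(y,M \right)} = \left(-2 - 1\right) + y = -3 + y$)
$n{\left(V,Z \right)} = -3 + V$
$Y{\left(O,K \right)} = 2 + \frac{K}{2} + \frac{O}{2}$ ($Y{\left(O,K \right)} = 2 + \frac{O + K}{2} = 2 + \frac{K + O}{2} = 2 + \left(\frac{K}{2} + \frac{O}{2}\right) = 2 + \frac{K}{2} + \frac{O}{2}$)
$\frac{Y{\left(-248,393 \right)}}{-197585} + \frac{n{\left(448,612 \right)}}{l{\left(273 \right)}} = \frac{2 + \frac{1}{2} \cdot 393 + \frac{1}{2} \left(-248\right)}{-197585} + \frac{-3 + 448}{-280 - 273} = \left(2 + \frac{393}{2} - 124\right) \left(- \frac{1}{197585}\right) + \frac{445}{-280 - 273} = \frac{149}{2} \left(- \frac{1}{197585}\right) + \frac{445}{-553} = - \frac{149}{395170} + 445 \left(- \frac{1}{553}\right) = - \frac{149}{395170} - \frac{445}{553} = - \frac{175933047}{218529010}$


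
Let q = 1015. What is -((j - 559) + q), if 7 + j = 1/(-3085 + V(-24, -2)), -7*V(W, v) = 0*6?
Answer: -1385164/3085 ≈ -449.00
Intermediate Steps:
V(W, v) = 0 (V(W, v) = -0*6 = -1/7*0 = 0)
j = -21596/3085 (j = -7 + 1/(-3085 + 0) = -7 + 1/(-3085) = -7 - 1/3085 = -21596/3085 ≈ -7.0003)
-((j - 559) + q) = -((-21596/3085 - 559) + 1015) = -(-1746111/3085 + 1015) = -1*1385164/3085 = -1385164/3085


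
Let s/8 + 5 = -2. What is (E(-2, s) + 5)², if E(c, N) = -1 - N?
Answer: 3600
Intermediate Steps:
s = -56 (s = -40 + 8*(-2) = -40 - 16 = -56)
(E(-2, s) + 5)² = ((-1 - 1*(-56)) + 5)² = ((-1 + 56) + 5)² = (55 + 5)² = 60² = 3600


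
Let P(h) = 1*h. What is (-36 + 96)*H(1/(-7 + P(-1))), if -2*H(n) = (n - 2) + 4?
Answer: -225/4 ≈ -56.250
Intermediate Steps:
P(h) = h
H(n) = -1 - n/2 (H(n) = -((n - 2) + 4)/2 = -((-2 + n) + 4)/2 = -(2 + n)/2 = -1 - n/2)
(-36 + 96)*H(1/(-7 + P(-1))) = (-36 + 96)*(-1 - 1/(2*(-7 - 1))) = 60*(-1 - ½/(-8)) = 60*(-1 - ½*(-⅛)) = 60*(-1 + 1/16) = 60*(-15/16) = -225/4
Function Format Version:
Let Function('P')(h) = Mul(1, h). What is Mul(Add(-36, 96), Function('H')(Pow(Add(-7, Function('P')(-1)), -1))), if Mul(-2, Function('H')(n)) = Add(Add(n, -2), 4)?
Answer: Rational(-225, 4) ≈ -56.250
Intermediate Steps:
Function('P')(h) = h
Function('H')(n) = Add(-1, Mul(Rational(-1, 2), n)) (Function('H')(n) = Mul(Rational(-1, 2), Add(Add(n, -2), 4)) = Mul(Rational(-1, 2), Add(Add(-2, n), 4)) = Mul(Rational(-1, 2), Add(2, n)) = Add(-1, Mul(Rational(-1, 2), n)))
Mul(Add(-36, 96), Function('H')(Pow(Add(-7, Function('P')(-1)), -1))) = Mul(Add(-36, 96), Add(-1, Mul(Rational(-1, 2), Pow(Add(-7, -1), -1)))) = Mul(60, Add(-1, Mul(Rational(-1, 2), Pow(-8, -1)))) = Mul(60, Add(-1, Mul(Rational(-1, 2), Rational(-1, 8)))) = Mul(60, Add(-1, Rational(1, 16))) = Mul(60, Rational(-15, 16)) = Rational(-225, 4)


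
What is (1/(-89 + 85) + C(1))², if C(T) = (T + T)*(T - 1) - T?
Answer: 25/16 ≈ 1.5625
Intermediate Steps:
C(T) = -T + 2*T*(-1 + T) (C(T) = (2*T)*(-1 + T) - T = 2*T*(-1 + T) - T = -T + 2*T*(-1 + T))
(1/(-89 + 85) + C(1))² = (1/(-89 + 85) + 1*(-3 + 2*1))² = (1/(-4) + 1*(-3 + 2))² = (-¼ + 1*(-1))² = (-¼ - 1)² = (-5/4)² = 25/16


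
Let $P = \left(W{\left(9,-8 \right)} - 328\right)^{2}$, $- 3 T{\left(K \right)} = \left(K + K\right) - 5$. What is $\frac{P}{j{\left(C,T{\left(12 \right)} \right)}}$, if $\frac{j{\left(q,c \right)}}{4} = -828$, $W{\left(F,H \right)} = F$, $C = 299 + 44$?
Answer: $- \frac{101761}{3312} \approx -30.725$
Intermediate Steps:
$T{\left(K \right)} = \frac{5}{3} - \frac{2 K}{3}$ ($T{\left(K \right)} = - \frac{\left(K + K\right) - 5}{3} = - \frac{2 K - 5}{3} = - \frac{-5 + 2 K}{3} = \frac{5}{3} - \frac{2 K}{3}$)
$C = 343$
$j{\left(q,c \right)} = -3312$ ($j{\left(q,c \right)} = 4 \left(-828\right) = -3312$)
$P = 101761$ ($P = \left(9 - 328\right)^{2} = \left(-319\right)^{2} = 101761$)
$\frac{P}{j{\left(C,T{\left(12 \right)} \right)}} = \frac{101761}{-3312} = 101761 \left(- \frac{1}{3312}\right) = - \frac{101761}{3312}$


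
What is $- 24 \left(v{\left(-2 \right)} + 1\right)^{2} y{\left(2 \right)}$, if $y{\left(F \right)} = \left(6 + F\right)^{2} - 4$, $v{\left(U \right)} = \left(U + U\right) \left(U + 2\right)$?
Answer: $-1440$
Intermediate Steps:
$v{\left(U \right)} = 2 U \left(2 + U\right)$
$y{\left(F \right)} = -4 + \left(6 + F\right)^{2}$
$- 24 \left(v{\left(-2 \right)} + 1\right)^{2} y{\left(2 \right)} = - 24 \left(2 \left(-2\right) \left(2 - 2\right) + 1\right)^{2} \left(-4 + \left(6 + 2\right)^{2}\right) = - 24 \left(2 \left(-2\right) 0 + 1\right)^{2} \left(-4 + 8^{2}\right) = - 24 \left(0 + 1\right)^{2} \left(-4 + 64\right) = - 24 \cdot 1^{2} \cdot 60 = \left(-24\right) 1 \cdot 60 = \left(-24\right) 60 = -1440$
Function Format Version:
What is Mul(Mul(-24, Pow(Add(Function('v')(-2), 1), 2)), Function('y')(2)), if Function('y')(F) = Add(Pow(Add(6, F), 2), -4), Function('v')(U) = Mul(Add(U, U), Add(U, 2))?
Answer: -1440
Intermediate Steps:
Function('v')(U) = Mul(2, U, Add(2, U)) (Function('v')(U) = Mul(Mul(2, U), Add(2, U)) = Mul(2, U, Add(2, U)))
Function('y')(F) = Add(-4, Pow(Add(6, F), 2))
Mul(Mul(-24, Pow(Add(Function('v')(-2), 1), 2)), Function('y')(2)) = Mul(Mul(-24, Pow(Add(Mul(2, -2, Add(2, -2)), 1), 2)), Add(-4, Pow(Add(6, 2), 2))) = Mul(Mul(-24, Pow(Add(Mul(2, -2, 0), 1), 2)), Add(-4, Pow(8, 2))) = Mul(Mul(-24, Pow(Add(0, 1), 2)), Add(-4, 64)) = Mul(Mul(-24, Pow(1, 2)), 60) = Mul(Mul(-24, 1), 60) = Mul(-24, 60) = -1440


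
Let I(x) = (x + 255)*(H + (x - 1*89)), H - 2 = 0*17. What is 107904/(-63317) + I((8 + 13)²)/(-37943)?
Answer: -19694497200/2402436931 ≈ -8.1977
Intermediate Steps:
H = 2 (H = 2 + 0*17 = 2 + 0 = 2)
I(x) = (-87 + x)*(255 + x) (I(x) = (x + 255)*(2 + (x - 1*89)) = (255 + x)*(2 + (x - 89)) = (255 + x)*(2 + (-89 + x)) = (255 + x)*(-87 + x) = (-87 + x)*(255 + x))
107904/(-63317) + I((8 + 13)²)/(-37943) = 107904/(-63317) + (-22185 + ((8 + 13)²)² + 168*(8 + 13)²)/(-37943) = 107904*(-1/63317) + (-22185 + (21²)² + 168*21²)*(-1/37943) = -107904/63317 + (-22185 + 441² + 168*441)*(-1/37943) = -107904/63317 + (-22185 + 194481 + 74088)*(-1/37943) = -107904/63317 + 246384*(-1/37943) = -107904/63317 - 246384/37943 = -19694497200/2402436931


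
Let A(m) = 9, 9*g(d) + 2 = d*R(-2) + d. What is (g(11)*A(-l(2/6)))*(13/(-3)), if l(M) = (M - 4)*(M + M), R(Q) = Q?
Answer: 169/3 ≈ 56.333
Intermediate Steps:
g(d) = -2/9 - d/9 (g(d) = -2/9 + (d*(-2) + d)/9 = -2/9 + (-2*d + d)/9 = -2/9 + (-d)/9 = -2/9 - d/9)
l(M) = 2*M*(-4 + M) (l(M) = (-4 + M)*(2*M) = 2*M*(-4 + M))
(g(11)*A(-l(2/6)))*(13/(-3)) = ((-2/9 - 1/9*11)*9)*(13/(-3)) = ((-2/9 - 11/9)*9)*(13*(-1/3)) = -13/9*9*(-13/3) = -13*(-13/3) = 169/3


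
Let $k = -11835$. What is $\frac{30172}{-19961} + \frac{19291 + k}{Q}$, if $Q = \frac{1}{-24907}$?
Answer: $- \frac{3706889313084}{19961} \approx -1.8571 \cdot 10^{8}$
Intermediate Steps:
$Q = - \frac{1}{24907} \approx -4.0149 \cdot 10^{-5}$
$\frac{30172}{-19961} + \frac{19291 + k}{Q} = \frac{30172}{-19961} + \frac{19291 - 11835}{- \frac{1}{24907}} = 30172 \left(- \frac{1}{19961}\right) + 7456 \left(-24907\right) = - \frac{30172}{19961} - 185706592 = - \frac{3706889313084}{19961}$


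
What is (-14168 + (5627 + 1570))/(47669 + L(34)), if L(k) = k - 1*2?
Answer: -6971/47701 ≈ -0.14614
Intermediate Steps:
L(k) = -2 + k (L(k) = k - 2 = -2 + k)
(-14168 + (5627 + 1570))/(47669 + L(34)) = (-14168 + (5627 + 1570))/(47669 + (-2 + 34)) = (-14168 + 7197)/(47669 + 32) = -6971/47701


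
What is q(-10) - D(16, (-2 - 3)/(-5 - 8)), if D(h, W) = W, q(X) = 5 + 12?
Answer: 216/13 ≈ 16.615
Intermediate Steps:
q(X) = 17
q(-10) - D(16, (-2 - 3)/(-5 - 8)) = 17 - (-2 - 3)/(-5 - 8) = 17 - (-5)/(-13) = 17 - (-5)*(-1)/13 = 17 - 1*5/13 = 17 - 5/13 = 216/13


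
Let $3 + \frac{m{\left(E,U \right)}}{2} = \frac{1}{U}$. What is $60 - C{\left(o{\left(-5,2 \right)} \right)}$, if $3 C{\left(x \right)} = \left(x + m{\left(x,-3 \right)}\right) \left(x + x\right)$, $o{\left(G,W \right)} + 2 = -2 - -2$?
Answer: $\frac{436}{9} \approx 48.444$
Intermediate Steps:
$m{\left(E,U \right)} = -6 + \frac{2}{U}$
$o{\left(G,W \right)} = -2$ ($o{\left(G,W \right)} = -2 - 0 = -2 + \left(-2 + 2\right) = -2 + 0 = -2$)
$C{\left(x \right)} = \frac{2 x \left(- \frac{20}{3} + x\right)}{3}$ ($C{\left(x \right)} = \frac{\left(x - \left(6 - \frac{2}{-3}\right)\right) \left(x + x\right)}{3} = \frac{\left(x + \left(-6 + 2 \left(- \frac{1}{3}\right)\right)\right) 2 x}{3} = \frac{\left(x - \frac{20}{3}\right) 2 x}{3} = \frac{\left(- \frac{20}{3} + x\right) 2 x}{3} = \frac{2 x \left(- \frac{20}{3} + x\right)}{3}$)
$60 - C{\left(o{\left(-5,2 \right)} \right)} = 60 - \frac{2}{9} \left(-2\right) \left(-20 + 3 \left(-2\right)\right) = 60 - \frac{2}{9} \left(-2\right) \left(-20 - 6\right) = 60 - \frac{2}{9} \left(-2\right) \left(-26\right) = 60 - \frac{104}{9} = \frac{436}{9}$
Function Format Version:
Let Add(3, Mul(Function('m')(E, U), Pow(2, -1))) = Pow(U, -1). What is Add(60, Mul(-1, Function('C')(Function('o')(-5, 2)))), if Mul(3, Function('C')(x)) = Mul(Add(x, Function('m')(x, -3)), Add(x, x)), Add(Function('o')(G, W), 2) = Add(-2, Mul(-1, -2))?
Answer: Rational(436, 9) ≈ 48.444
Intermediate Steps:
Function('m')(E, U) = Add(-6, Mul(2, Pow(U, -1)))
Function('o')(G, W) = -2 (Function('o')(G, W) = Add(-2, Add(-2, Mul(-1, -2))) = Add(-2, Add(-2, 2)) = Add(-2, 0) = -2)
Function('C')(x) = Mul(Rational(2, 3), x, Add(Rational(-20, 3), x)) (Function('C')(x) = Mul(Rational(1, 3), Mul(Add(x, Add(-6, Mul(2, Pow(-3, -1)))), Add(x, x))) = Mul(Rational(1, 3), Mul(Add(x, Add(-6, Mul(2, Rational(-1, 3)))), Mul(2, x))) = Mul(Rational(1, 3), Mul(Add(x, Add(-6, Rational(-2, 3))), Mul(2, x))) = Mul(Rational(1, 3), Mul(Add(x, Rational(-20, 3)), Mul(2, x))) = Mul(Rational(1, 3), Mul(Add(Rational(-20, 3), x), Mul(2, x))) = Mul(Rational(1, 3), Mul(2, x, Add(Rational(-20, 3), x))) = Mul(Rational(2, 3), x, Add(Rational(-20, 3), x)))
Add(60, Mul(-1, Function('C')(Function('o')(-5, 2)))) = Add(60, Mul(-1, Mul(Rational(2, 9), -2, Add(-20, Mul(3, -2))))) = Add(60, Mul(-1, Mul(Rational(2, 9), -2, Add(-20, -6)))) = Add(60, Mul(-1, Mul(Rational(2, 9), -2, -26))) = Add(60, Mul(-1, Rational(104, 9))) = Add(60, Rational(-104, 9)) = Rational(436, 9)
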